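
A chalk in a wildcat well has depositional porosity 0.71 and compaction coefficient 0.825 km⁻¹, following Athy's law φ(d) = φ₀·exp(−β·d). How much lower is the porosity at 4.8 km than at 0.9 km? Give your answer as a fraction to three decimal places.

0.324

φ(0.9) = 0.71·e^(−0.825×0.9) = 0.3379
φ(4.8) = 0.71·e^(−0.825×4.8) = 0.0135
Δφ = 0.3379 − 0.0135 = 0.3244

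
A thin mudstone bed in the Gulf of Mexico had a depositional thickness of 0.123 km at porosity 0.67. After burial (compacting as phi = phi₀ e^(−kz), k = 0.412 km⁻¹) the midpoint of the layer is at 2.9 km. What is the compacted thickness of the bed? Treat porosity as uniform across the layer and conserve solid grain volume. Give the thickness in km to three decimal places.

Porosity at 2.9 km: phi = 0.67·exp(−0.412×2.9) = 0.2029
Solid-volume conservation: h(1−phi) = h₀(1−phi₀) ⇒ h = h₀·(1−phi₀)/(1−phi)
h = 0.123 × (1 − 0.67)/(1 − 0.2029) = 0.123 × 0.4140 = 0.0509 km

0.051 km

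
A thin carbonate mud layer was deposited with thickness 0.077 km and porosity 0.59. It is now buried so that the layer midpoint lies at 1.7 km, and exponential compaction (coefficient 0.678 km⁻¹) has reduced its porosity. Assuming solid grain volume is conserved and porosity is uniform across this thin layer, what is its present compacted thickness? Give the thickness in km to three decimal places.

0.039 km

Porosity at 1.7 km: n = 0.59·exp(−0.678×1.7) = 0.1863
Solid-volume conservation: h(1−n) = h₀(1−n₀) ⇒ h = h₀·(1−n₀)/(1−n)
h = 0.077 × (1 − 0.59)/(1 − 0.1863) = 0.077 × 0.5039 = 0.0388 km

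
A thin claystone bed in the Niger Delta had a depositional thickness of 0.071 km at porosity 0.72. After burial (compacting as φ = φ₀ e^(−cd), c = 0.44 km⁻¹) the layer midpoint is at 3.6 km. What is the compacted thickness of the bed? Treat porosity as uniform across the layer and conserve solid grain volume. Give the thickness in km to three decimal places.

Porosity at 3.6 km: φ = 0.72·exp(−0.44×3.6) = 0.1477
Solid-volume conservation: h(1−φ) = h₀(1−φ₀) ⇒ h = h₀·(1−φ₀)/(1−φ)
h = 0.071 × (1 − 0.72)/(1 − 0.1477) = 0.071 × 0.3285 = 0.0233 km

0.023 km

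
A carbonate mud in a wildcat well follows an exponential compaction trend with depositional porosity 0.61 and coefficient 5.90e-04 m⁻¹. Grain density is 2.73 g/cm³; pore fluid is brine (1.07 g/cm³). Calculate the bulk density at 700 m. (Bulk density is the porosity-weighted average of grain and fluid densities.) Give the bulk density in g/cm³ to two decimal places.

Working in km (1 km = 1000 m; c in km⁻¹ = c in m⁻¹ × 1000):
Porosity at depth: phi = 0.61·exp(−0.59×0.7) = 0.61×0.6617 = 0.4036
Bulk density: ρ_b = (1−phi)ρ_g + phi·ρ_f = 0.5964×2.73 + 0.4036×1.07
       = 1.628 + 0.432 = 2.060 g/cm³

2.06 g/cm³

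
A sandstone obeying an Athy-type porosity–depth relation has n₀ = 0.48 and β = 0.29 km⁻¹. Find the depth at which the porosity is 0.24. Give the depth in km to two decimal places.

Invert Athy's law: z = ln(n₀/n) / β
z = ln(0.48/0.24) / 0.29 = ln(2) / 0.29 = 0.6931 / 0.29 = 2.390 km

2.39 km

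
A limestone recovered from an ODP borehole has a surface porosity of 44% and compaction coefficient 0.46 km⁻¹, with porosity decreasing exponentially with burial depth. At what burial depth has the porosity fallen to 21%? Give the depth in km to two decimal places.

Invert Athy's law: z = ln(φ₀/φ) / β
z = ln(0.44/0.21) / 0.46 = ln(2.095) / 0.46 = 0.7397 / 0.46 = 1.608 km

1.61 km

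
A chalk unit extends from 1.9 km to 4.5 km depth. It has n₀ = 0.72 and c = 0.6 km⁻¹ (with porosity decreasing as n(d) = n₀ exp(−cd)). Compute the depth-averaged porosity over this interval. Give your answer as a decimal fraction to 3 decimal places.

0.117

⟨n⟩ = (1/(d₂−d₁)) ∫ n₀ e^(−cd) dd = n₀·(e^(−c·d₁) − e^(−c·d₂)) / (c·(d₂−d₁))
e^(−0.6×1.9) = 0.3198; e^(−0.6×4.5) = 0.0672
⟨n⟩ = 0.72 × (0.3198 − 0.0672) / (0.6 × 2.6) = 0.72 × 0.1619 = 0.1166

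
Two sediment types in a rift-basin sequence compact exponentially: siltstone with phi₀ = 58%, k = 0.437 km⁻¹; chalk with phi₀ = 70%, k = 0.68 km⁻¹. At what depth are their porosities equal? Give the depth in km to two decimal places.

0.77 km

Set phi₀ₐ e^(−kₐd) = phi₀ᵦ e^(−kᵦd) ⇒ ln(phi₀ₐ/phi₀ᵦ) = (kₐ − kᵦ)·d
d = ln(0.58/0.7) / (0.437 − 0.68) = -0.1881 / -0.243 = 0.774 km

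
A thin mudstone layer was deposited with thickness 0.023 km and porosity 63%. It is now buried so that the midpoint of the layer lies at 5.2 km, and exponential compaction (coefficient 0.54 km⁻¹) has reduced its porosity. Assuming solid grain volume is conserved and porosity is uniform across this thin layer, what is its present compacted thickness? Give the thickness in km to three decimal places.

Porosity at 5.2 km: phi = 0.63·exp(−0.54×5.2) = 0.0380
Solid-volume conservation: h(1−phi) = h₀(1−phi₀) ⇒ h = h₀·(1−phi₀)/(1−phi)
h = 0.023 × (1 − 0.63)/(1 − 0.0380) = 0.023 × 0.3846 = 0.0088 km

0.009 km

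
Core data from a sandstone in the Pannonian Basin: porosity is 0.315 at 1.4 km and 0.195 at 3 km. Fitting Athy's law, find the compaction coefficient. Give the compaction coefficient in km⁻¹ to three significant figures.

Athy: φ(z) = φ₀ e^(−kz) ⇒ φ₁/φ₂ = e^{k(z₂−z₁)} ⇒ k = ln(φ₁/φ₂)/(z₂−z₁)
k = ln(0.315/0.195) / (3 − 1.4) = ln(1.615) / 1.6 = 0.4796 / 1.6 = 0.2997 km⁻¹

0.300 km⁻¹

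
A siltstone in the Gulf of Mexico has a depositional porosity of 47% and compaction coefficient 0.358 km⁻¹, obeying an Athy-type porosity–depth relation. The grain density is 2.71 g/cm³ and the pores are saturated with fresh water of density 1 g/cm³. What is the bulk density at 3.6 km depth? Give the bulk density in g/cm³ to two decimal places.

2.49 g/cm³

Porosity at depth: n = 0.47·exp(−0.358×3.6) = 0.47×0.2756 = 0.1295
Bulk density: ρ_b = (1−n)ρ_g + n·ρ_f = 0.8705×2.71 + 0.1295×1
       = 2.359 + 0.130 = 2.488 g/cm³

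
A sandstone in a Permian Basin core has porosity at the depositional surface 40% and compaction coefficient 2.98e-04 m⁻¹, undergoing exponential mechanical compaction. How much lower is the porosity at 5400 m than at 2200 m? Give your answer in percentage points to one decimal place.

12.8 percentage points

Working in km (1 km = 1000 m; k in km⁻¹ = k in m⁻¹ × 1000):
n(2.2) = 0.4·e^(−0.298×2.2) = 0.2077
n(5.4) = 0.4·e^(−0.298×5.4) = 0.0800
Δn = 0.2077 − 0.0800 = 0.1276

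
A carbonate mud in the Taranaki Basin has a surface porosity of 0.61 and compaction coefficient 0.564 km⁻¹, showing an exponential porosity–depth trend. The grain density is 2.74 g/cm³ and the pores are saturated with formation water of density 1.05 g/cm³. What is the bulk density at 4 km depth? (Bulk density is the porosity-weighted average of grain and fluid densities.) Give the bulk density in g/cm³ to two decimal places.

Porosity at depth: φ = 0.61·exp(−0.564×4) = 0.61×0.1048 = 0.0639
Bulk density: ρ_b = (1−φ)ρ_g + φ·ρ_f = 0.9361×2.74 + 0.0639×1.05
       = 2.565 + 0.067 = 2.632 g/cm³

2.63 g/cm³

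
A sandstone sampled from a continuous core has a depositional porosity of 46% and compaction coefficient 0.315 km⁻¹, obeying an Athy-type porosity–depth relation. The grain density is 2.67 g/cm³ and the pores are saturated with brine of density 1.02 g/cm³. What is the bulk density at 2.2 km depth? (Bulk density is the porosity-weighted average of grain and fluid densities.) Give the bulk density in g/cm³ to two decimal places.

Porosity at depth: n = 0.46·exp(−0.315×2.2) = 0.46×0.5001 = 0.2300
Bulk density: ρ_b = (1−n)ρ_g + n·ρ_f = 0.7700×2.67 + 0.2300×1.02
       = 2.056 + 0.235 = 2.290 g/cm³

2.29 g/cm³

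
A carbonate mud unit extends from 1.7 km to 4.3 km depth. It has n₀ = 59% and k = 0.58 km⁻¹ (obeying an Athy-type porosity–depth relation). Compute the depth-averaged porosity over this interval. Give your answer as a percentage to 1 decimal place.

11.4%

⟨n⟩ = (1/(z₂−z₁)) ∫ n₀ e^(−kz) dz = n₀·(e^(−k·z₁) − e^(−k·z₂)) / (k·(z₂−z₁))
e^(−0.58×1.7) = 0.3731; e^(−0.58×4.3) = 0.0826
⟨n⟩ = 0.59 × (0.3731 − 0.0826) / (0.58 × 2.6) = 0.59 × 0.1926 = 0.1137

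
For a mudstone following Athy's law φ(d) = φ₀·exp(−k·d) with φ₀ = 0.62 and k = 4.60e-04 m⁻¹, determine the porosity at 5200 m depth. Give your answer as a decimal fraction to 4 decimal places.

Working in km (1 km = 1000 m; k in km⁻¹ = k in m⁻¹ × 1000):
φ = φ₀·exp(−k·d) = 0.62 × exp(−0.46 × 5.2) = 0.62 × exp(−2.392)
  = 0.62 × 0.0914 = 0.0567

0.0567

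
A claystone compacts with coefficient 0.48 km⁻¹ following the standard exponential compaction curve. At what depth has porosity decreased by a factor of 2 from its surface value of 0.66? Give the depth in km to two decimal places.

n/n₀ = 1/2 ⇒ exp(−c·d) = 1/2 ⇒ d = ln(2) / c
d = 0.6931 / 0.48 = 1.444 km

1.44 km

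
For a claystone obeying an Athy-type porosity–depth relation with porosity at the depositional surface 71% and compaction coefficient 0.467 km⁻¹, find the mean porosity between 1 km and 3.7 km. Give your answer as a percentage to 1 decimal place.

25.3%

⟨phi⟩ = (1/(d₂−d₁)) ∫ phi₀ e^(−kd) dd = phi₀·(e^(−k·d₁) − e^(−k·d₂)) / (k·(d₂−d₁))
e^(−0.467×1) = 0.6269; e^(−0.467×3.7) = 0.1777
⟨phi⟩ = 0.71 × (0.6269 − 0.1777) / (0.467 × 2.7) = 0.71 × 0.3563 = 0.2530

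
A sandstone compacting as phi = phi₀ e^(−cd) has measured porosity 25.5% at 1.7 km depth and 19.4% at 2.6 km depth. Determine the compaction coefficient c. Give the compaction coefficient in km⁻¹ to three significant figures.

Athy: phi(d) = phi₀ e^(−cd) ⇒ phi₁/phi₂ = e^{c(d₂−d₁)} ⇒ c = ln(phi₁/phi₂)/(d₂−d₁)
c = ln(0.255/0.194) / (2.6 − 1.7) = ln(1.314) / 0.9 = 0.2734 / 0.9 = 0.3038 km⁻¹

0.304 km⁻¹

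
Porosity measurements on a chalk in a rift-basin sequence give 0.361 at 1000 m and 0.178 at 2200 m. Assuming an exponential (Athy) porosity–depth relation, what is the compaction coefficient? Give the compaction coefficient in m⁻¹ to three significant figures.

0.000589 m⁻¹

Working in km (1 km = 1000 m; k in km⁻¹ = k in m⁻¹ × 1000):
Athy: phi(d) = phi₀ e^(−kd) ⇒ phi₁/phi₂ = e^{k(d₂−d₁)} ⇒ k = ln(phi₁/phi₂)/(d₂−d₁)
k = ln(0.361/0.178) / (2.2 − 1) = ln(2.028) / 1.2 = 0.7071 / 1.2 = 0.5892 km⁻¹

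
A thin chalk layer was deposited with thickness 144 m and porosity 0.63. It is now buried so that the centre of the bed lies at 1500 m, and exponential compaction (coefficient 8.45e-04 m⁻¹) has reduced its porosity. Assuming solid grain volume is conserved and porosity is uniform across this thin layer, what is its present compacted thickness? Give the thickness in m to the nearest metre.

65 m

Working in km (1 km = 1000 m; k in km⁻¹ = k in m⁻¹ × 1000):
Porosity at 1.5 km: n = 0.63·exp(−0.845×1.5) = 0.1774
Solid-volume conservation: h(1−n) = h₀(1−n₀) ⇒ h = h₀·(1−n₀)/(1−n)
h = 0.144 × (1 − 0.63)/(1 − 0.1774) = 0.144 × 0.4498 = 0.0648 km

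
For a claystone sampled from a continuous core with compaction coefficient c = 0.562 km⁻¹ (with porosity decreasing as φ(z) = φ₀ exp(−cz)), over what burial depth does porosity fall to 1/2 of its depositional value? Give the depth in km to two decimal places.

φ/φ₀ = 1/2 ⇒ exp(−c·z) = 1/2 ⇒ z = ln(2) / c
z = 0.6931 / 0.562 = 1.233 km

1.23 km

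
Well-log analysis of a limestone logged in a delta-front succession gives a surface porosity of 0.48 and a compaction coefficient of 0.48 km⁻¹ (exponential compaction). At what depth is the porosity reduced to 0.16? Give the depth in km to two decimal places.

2.29 km

Invert Athy's law: d = ln(phi₀/phi) / k
d = ln(0.48/0.16) / 0.48 = ln(3) / 0.48 = 1.0986 / 0.48 = 2.289 km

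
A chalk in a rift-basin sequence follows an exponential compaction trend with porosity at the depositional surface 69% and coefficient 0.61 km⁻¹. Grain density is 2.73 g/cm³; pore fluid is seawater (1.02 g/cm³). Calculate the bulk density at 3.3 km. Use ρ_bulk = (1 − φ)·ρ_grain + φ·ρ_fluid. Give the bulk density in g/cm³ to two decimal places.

Porosity at depth: φ = 0.69·exp(−0.61×3.3) = 0.69×0.1336 = 0.0922
Bulk density: ρ_b = (1−φ)ρ_g + φ·ρ_f = 0.9078×2.73 + 0.0922×1.02
       = 2.478 + 0.094 = 2.572 g/cm³

2.57 g/cm³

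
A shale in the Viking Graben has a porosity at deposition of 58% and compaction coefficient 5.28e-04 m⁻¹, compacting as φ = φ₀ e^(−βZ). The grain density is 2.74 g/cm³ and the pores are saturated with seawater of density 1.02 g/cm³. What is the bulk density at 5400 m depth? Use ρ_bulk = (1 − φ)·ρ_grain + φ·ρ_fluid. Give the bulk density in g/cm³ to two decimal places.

2.68 g/cm³

Working in km (1 km = 1000 m; β in km⁻¹ = β in m⁻¹ × 1000):
Porosity at depth: φ = 0.58·exp(−0.528×5.4) = 0.58×0.0578 = 0.0335
Bulk density: ρ_b = (1−φ)ρ_g + φ·ρ_f = 0.9665×2.74 + 0.0335×1.02
       = 2.648 + 0.034 = 2.682 g/cm³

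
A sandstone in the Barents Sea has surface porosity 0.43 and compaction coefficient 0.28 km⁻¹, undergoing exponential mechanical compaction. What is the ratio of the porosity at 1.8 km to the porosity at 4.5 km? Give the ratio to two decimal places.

2.13

φ(z₁)/φ(z₂) = e^(−c·z₁)/e^(−c·z₂) = e^{c(z₂−z₁)}
= exp(0.28 × 2.7) = exp(0.756) = 2.1297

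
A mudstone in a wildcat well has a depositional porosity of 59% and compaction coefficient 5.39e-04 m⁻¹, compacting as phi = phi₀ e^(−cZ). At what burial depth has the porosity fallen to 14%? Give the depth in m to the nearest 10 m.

Working in km (1 km = 1000 m; c in km⁻¹ = c in m⁻¹ × 1000):
Invert Athy's law: Z = ln(phi₀/phi) / c
Z = ln(0.59/0.14) / 0.539 = ln(4.214) / 0.539 = 1.4385 / 0.539 = 2.669 km

2670 m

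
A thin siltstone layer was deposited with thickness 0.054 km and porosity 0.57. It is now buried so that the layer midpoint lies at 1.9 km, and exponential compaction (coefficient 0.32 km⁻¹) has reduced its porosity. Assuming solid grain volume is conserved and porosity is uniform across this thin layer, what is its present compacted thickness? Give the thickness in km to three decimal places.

0.034 km

Porosity at 1.9 km: φ = 0.57·exp(−0.32×1.9) = 0.3103
Solid-volume conservation: h(1−φ) = h₀(1−φ₀) ⇒ h = h₀·(1−φ₀)/(1−φ)
h = 0.054 × (1 − 0.57)/(1 − 0.3103) = 0.054 × 0.6235 = 0.0337 km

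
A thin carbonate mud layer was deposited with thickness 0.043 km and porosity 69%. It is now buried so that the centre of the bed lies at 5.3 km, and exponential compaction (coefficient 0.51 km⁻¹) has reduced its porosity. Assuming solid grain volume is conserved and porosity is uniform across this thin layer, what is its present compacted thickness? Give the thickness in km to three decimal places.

Porosity at 5.3 km: phi = 0.69·exp(−0.51×5.3) = 0.0462
Solid-volume conservation: h(1−phi) = h₀(1−phi₀) ⇒ h = h₀·(1−phi₀)/(1−phi)
h = 0.043 × (1 − 0.69)/(1 − 0.0462) = 0.043 × 0.3250 = 0.0140 km

0.014 km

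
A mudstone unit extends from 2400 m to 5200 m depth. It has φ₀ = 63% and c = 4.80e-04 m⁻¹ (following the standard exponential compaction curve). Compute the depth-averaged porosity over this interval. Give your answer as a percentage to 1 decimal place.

10.9%

Working in km (1 km = 1000 m; c in km⁻¹ = c in m⁻¹ × 1000):
⟨φ⟩ = (1/(z₂−z₁)) ∫ φ₀ e^(−cz) dz = φ₀·(e^(−c·z₁) − e^(−c·z₂)) / (c·(z₂−z₁))
e^(−0.48×2.4) = 0.3160; e^(−0.48×5.2) = 0.0824
⟨φ⟩ = 0.63 × (0.3160 − 0.0824) / (0.48 × 2.8) = 0.63 × 0.1738 = 0.1095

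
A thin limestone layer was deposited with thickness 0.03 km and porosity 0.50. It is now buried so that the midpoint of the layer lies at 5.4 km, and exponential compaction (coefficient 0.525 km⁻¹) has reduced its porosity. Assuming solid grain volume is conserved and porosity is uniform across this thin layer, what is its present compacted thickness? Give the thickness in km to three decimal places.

0.015 km

Porosity at 5.4 km: φ = 0.5·exp(−0.525×5.4) = 0.0294
Solid-volume conservation: h(1−φ) = h₀(1−φ₀) ⇒ h = h₀·(1−φ₀)/(1−φ)
h = 0.03 × (1 − 0.5)/(1 − 0.0294) = 0.03 × 0.5151 = 0.0155 km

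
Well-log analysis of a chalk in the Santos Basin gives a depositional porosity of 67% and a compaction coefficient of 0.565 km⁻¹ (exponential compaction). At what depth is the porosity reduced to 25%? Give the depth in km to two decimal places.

Invert Athy's law: d = ln(n₀/n) / c
d = ln(0.67/0.25) / 0.565 = ln(2.68) / 0.565 = 0.9858 / 0.565 = 1.745 km

1.74 km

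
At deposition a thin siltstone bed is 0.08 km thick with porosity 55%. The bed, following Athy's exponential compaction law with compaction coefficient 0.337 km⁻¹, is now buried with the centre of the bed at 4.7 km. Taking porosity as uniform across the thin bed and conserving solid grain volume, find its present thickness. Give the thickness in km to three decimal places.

0.041 km

Porosity at 4.7 km: φ = 0.55·exp(−0.337×4.7) = 0.1128
Solid-volume conservation: h(1−φ) = h₀(1−φ₀) ⇒ h = h₀·(1−φ₀)/(1−φ)
h = 0.08 × (1 − 0.55)/(1 − 0.1128) = 0.08 × 0.5072 = 0.0406 km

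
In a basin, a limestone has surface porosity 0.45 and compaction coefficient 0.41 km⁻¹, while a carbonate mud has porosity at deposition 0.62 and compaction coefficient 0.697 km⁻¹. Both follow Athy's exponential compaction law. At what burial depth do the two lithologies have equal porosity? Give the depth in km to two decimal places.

1.12 km

Set phi₀ₐ e^(−cₐz) = phi₀ᵦ e^(−cᵦz) ⇒ ln(phi₀ₐ/phi₀ᵦ) = (cₐ − cᵦ)·z
z = ln(0.45/0.62) / (0.41 − 0.697) = -0.3205 / -0.287 = 1.117 km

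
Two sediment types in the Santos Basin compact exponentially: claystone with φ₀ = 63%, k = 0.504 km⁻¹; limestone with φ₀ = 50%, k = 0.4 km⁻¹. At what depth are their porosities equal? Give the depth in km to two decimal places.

2.22 km

Set φ₀ₐ e^(−kₐd) = φ₀ᵦ e^(−kᵦd) ⇒ ln(φ₀ₐ/φ₀ᵦ) = (kₐ − kᵦ)·d
d = ln(0.63/0.5) / (0.504 − 0.4) = 0.2311 / 0.104 = 2.222 km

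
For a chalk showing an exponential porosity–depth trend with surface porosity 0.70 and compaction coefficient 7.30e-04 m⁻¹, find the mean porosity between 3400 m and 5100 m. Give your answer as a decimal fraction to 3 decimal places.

0.034

Working in km (1 km = 1000 m; β in km⁻¹ = β in m⁻¹ × 1000):
⟨n⟩ = (1/(d₂−d₁)) ∫ n₀ e^(−βd) dd = n₀·(e^(−β·d₁) − e^(−β·d₂)) / (β·(d₂−d₁))
e^(−0.73×3.4) = 0.0836; e^(−0.73×5.1) = 0.0242
⟨n⟩ = 0.7 × (0.0836 − 0.0242) / (0.73 × 1.7) = 0.7 × 0.0479 = 0.0335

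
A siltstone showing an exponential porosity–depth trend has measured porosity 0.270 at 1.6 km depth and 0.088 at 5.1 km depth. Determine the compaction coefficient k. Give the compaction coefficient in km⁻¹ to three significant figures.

0.320 km⁻¹

Athy: phi(Z) = phi₀ e^(−kZ) ⇒ phi₁/phi₂ = e^{k(Z₂−Z₁)} ⇒ k = ln(phi₁/phi₂)/(Z₂−Z₁)
k = ln(0.27/0.088) / (5.1 − 1.6) = ln(3.068) / 3.5 = 1.1211 / 3.5 = 0.3203 km⁻¹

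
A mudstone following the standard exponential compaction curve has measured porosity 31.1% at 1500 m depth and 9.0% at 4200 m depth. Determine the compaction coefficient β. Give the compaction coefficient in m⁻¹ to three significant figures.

0.000459 m⁻¹

Working in km (1 km = 1000 m; β in km⁻¹ = β in m⁻¹ × 1000):
Athy: φ(z) = φ₀ e^(−βz) ⇒ φ₁/φ₂ = e^{β(z₂−z₁)} ⇒ β = ln(φ₁/φ₂)/(z₂−z₁)
β = ln(0.311/0.09) / (4.2 − 1.5) = ln(3.456) / 2.7 = 1.2400 / 2.7 = 0.4593 km⁻¹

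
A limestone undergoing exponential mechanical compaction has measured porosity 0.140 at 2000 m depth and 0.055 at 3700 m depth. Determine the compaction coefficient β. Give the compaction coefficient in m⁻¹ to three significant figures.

Working in km (1 km = 1000 m; β in km⁻¹ = β in m⁻¹ × 1000):
Athy: n(d) = n₀ e^(−βd) ⇒ n₁/n₂ = e^{β(d₂−d₁)} ⇒ β = ln(n₁/n₂)/(d₂−d₁)
β = ln(0.14/0.055) / (3.7 − 2) = ln(2.545) / 1.7 = 0.9343 / 1.7 = 0.5496 km⁻¹

0.000550 m⁻¹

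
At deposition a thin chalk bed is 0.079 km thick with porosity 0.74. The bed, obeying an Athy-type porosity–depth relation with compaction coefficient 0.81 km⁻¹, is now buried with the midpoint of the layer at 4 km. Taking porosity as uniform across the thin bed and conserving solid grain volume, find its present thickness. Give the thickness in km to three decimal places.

0.021 km

Porosity at 4 km: φ = 0.74·exp(−0.81×4) = 0.0290
Solid-volume conservation: h(1−φ) = h₀(1−φ₀) ⇒ h = h₀·(1−φ₀)/(1−φ)
h = 0.079 × (1 − 0.74)/(1 − 0.0290) = 0.079 × 0.2678 = 0.0212 km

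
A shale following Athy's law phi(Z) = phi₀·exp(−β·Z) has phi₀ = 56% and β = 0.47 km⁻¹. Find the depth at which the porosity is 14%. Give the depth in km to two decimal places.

2.95 km

Invert Athy's law: Z = ln(phi₀/phi) / β
Z = ln(0.56/0.14) / 0.47 = ln(4) / 0.47 = 1.3863 / 0.47 = 2.950 km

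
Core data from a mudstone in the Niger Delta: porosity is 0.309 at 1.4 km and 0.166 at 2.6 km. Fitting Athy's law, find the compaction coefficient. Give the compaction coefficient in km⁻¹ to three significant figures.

0.518 km⁻¹

Athy: n(z) = n₀ e^(−cz) ⇒ n₁/n₂ = e^{c(z₂−z₁)} ⇒ c = ln(n₁/n₂)/(z₂−z₁)
c = ln(0.309/0.166) / (2.6 − 1.4) = ln(1.861) / 1.2 = 0.6214 / 1.2 = 0.5178 km⁻¹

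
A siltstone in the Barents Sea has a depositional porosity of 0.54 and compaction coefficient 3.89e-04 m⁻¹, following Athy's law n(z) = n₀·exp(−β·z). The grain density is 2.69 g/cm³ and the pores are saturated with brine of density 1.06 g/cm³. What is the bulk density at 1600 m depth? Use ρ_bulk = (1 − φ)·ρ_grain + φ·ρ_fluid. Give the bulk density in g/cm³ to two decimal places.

Working in km (1 km = 1000 m; β in km⁻¹ = β in m⁻¹ × 1000):
Porosity at depth: n = 0.54·exp(−0.389×1.6) = 0.54×0.5367 = 0.2898
Bulk density: ρ_b = (1−n)ρ_g + n·ρ_f = 0.7102×2.69 + 0.2898×1.06
       = 1.910 + 0.307 = 2.218 g/cm³

2.22 g/cm³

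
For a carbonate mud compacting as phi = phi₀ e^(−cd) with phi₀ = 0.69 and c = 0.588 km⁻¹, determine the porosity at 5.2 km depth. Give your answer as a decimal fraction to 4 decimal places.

0.0324

phi = phi₀·exp(−c·d) = 0.69 × exp(−0.588 × 5.2) = 0.69 × exp(−3.058)
  = 0.69 × 0.0470 = 0.0324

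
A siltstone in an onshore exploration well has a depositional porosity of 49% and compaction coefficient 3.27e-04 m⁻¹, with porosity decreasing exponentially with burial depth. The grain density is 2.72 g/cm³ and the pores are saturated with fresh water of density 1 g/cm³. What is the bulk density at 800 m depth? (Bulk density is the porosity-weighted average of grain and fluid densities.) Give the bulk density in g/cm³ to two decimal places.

Working in km (1 km = 1000 m; c in km⁻¹ = c in m⁻¹ × 1000):
Porosity at depth: n = 0.49·exp(−0.327×0.8) = 0.49×0.7698 = 0.3772
Bulk density: ρ_b = (1−n)ρ_g + n·ρ_f = 0.6228×2.72 + 0.3772×1
       = 1.694 + 0.377 = 2.071 g/cm³

2.07 g/cm³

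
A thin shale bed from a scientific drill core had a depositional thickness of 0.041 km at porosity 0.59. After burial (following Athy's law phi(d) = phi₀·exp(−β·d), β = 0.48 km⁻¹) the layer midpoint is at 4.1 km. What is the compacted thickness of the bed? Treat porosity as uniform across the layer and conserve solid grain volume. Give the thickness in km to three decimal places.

0.018 km

Porosity at 4.1 km: phi = 0.59·exp(−0.48×4.1) = 0.0824
Solid-volume conservation: h(1−phi) = h₀(1−phi₀) ⇒ h = h₀·(1−phi₀)/(1−phi)
h = 0.041 × (1 − 0.59)/(1 − 0.0824) = 0.041 × 0.4468 = 0.0183 km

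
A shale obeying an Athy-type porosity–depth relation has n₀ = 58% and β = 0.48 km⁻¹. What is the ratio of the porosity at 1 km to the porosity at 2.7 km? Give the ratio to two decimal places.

2.26

n(z₁)/n(z₂) = e^(−β·z₁)/e^(−β·z₂) = e^{β(z₂−z₁)}
= exp(0.48 × 1.7) = exp(0.816) = 2.2614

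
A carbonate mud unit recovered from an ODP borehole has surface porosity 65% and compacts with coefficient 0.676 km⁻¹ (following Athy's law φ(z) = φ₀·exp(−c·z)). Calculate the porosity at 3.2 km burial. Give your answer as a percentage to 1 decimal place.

7.5%

φ = φ₀·exp(−c·z) = 0.65 × exp(−0.676 × 3.2) = 0.65 × exp(−2.163)
  = 0.65 × 0.1150 = 0.0747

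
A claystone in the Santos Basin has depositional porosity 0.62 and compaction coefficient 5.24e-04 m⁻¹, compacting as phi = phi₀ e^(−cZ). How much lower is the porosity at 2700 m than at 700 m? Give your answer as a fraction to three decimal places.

Working in km (1 km = 1000 m; c in km⁻¹ = c in m⁻¹ × 1000):
phi(0.7) = 0.62·e^(−0.524×0.7) = 0.4296
phi(2.7) = 0.62·e^(−0.524×2.7) = 0.1506
Δphi = 0.4296 − 0.1506 = 0.2790

0.279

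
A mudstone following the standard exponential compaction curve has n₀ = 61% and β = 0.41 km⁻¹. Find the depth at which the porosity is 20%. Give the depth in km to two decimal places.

Invert Athy's law: z = ln(n₀/n) / β
z = ln(0.61/0.2) / 0.41 = ln(3.05) / 0.41 = 1.1151 / 0.41 = 2.720 km

2.72 km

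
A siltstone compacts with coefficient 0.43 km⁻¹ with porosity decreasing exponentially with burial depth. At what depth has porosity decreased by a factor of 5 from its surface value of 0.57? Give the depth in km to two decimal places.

3.74 km

phi/phi₀ = 1/5 ⇒ exp(−β·z) = 1/5 ⇒ z = ln(5) / β
z = 1.6094 / 0.43 = 3.743 km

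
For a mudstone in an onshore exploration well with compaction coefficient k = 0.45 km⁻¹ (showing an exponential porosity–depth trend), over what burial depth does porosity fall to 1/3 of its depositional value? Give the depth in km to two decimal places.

2.44 km

φ/φ₀ = 1/3 ⇒ exp(−k·d) = 1/3 ⇒ d = ln(3) / k
d = 1.0986 / 0.45 = 2.441 km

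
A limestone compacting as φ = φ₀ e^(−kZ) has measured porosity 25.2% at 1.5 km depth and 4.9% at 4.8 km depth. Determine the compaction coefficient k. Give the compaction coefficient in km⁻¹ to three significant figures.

0.496 km⁻¹

Athy: φ(Z) = φ₀ e^(−kZ) ⇒ φ₁/φ₂ = e^{k(Z₂−Z₁)} ⇒ k = ln(φ₁/φ₂)/(Z₂−Z₁)
k = ln(0.252/0.049) / (4.8 − 1.5) = ln(5.143) / 3.3 = 1.6376 / 3.3 = 0.4962 km⁻¹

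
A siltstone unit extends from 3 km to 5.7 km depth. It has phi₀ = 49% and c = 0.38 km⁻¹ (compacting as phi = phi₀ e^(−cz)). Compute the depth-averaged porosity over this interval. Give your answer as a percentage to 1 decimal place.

9.8%

⟨phi⟩ = (1/(z₂−z₁)) ∫ phi₀ e^(−cz) dz = phi₀·(e^(−c·z₁) − e^(−c·z₂)) / (c·(z₂−z₁))
e^(−0.38×3) = 0.3198; e^(−0.38×5.7) = 0.1146
⟨phi⟩ = 0.49 × (0.3198 − 0.1146) / (0.38 × 2.7) = 0.49 × 0.2000 = 0.0980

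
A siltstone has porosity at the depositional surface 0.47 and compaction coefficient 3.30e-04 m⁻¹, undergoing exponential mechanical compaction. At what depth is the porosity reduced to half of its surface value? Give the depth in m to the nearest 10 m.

2100 m

Working in km (1 km = 1000 m; β in km⁻¹ = β in m⁻¹ × 1000):
φ/φ₀ = 1/2 ⇒ exp(−β·z) = 1/2 ⇒ z = ln(2) / β
z = 0.6931 / 0.33 = 2.100 km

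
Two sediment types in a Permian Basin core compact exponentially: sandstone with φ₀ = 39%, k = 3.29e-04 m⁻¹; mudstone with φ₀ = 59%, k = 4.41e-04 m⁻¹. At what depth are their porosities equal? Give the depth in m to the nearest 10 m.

3700 m

Working in km (1 km = 1000 m; k in km⁻¹ = k in m⁻¹ × 1000):
Set φ₀ₐ e^(−kₐz) = φ₀ᵦ e^(−kᵦz) ⇒ ln(φ₀ₐ/φ₀ᵦ) = (kₐ − kᵦ)·z
z = ln(0.39/0.59) / (0.329 − 0.441) = -0.4140 / -0.112 = 3.696 km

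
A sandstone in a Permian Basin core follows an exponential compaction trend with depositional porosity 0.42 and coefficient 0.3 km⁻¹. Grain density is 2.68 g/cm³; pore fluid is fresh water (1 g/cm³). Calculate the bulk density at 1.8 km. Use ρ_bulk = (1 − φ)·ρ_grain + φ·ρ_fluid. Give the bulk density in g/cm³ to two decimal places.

2.27 g/cm³

Porosity at depth: n = 0.42·exp(−0.3×1.8) = 0.42×0.5827 = 0.2448
Bulk density: ρ_b = (1−n)ρ_g + n·ρ_f = 0.7552×2.68 + 0.2448×1
       = 2.024 + 0.245 = 2.269 g/cm³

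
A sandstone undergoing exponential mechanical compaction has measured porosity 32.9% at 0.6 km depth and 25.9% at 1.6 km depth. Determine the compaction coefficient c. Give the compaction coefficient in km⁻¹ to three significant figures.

Athy: phi(z) = phi₀ e^(−cz) ⇒ phi₁/phi₂ = e^{c(z₂−z₁)} ⇒ c = ln(phi₁/phi₂)/(z₂−z₁)
c = ln(0.329/0.259) / (1.6 − 0.6) = ln(1.27) / 1 = 0.2392 / 1 = 0.2392 km⁻¹

0.239 km⁻¹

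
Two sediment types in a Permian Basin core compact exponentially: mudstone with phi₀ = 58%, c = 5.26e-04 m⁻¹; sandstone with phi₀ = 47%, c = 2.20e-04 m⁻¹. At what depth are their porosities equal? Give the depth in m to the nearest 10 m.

690 m

Working in km (1 km = 1000 m; c in km⁻¹ = c in m⁻¹ × 1000):
Set phi₀ₐ e^(−cₐz) = phi₀ᵦ e^(−cᵦz) ⇒ ln(phi₀ₐ/phi₀ᵦ) = (cₐ − cᵦ)·z
z = ln(0.58/0.47) / (0.526 − 0.22) = 0.2103 / 0.306 = 0.687 km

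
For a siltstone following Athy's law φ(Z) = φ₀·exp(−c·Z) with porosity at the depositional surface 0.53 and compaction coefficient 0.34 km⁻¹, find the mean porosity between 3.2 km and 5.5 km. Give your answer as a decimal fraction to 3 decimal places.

⟨φ⟩ = (1/(Z₂−Z₁)) ∫ φ₀ e^(−cZ) dZ = φ₀·(e^(−c·Z₁) − e^(−c·Z₂)) / (c·(Z₂−Z₁))
e^(−0.34×3.2) = 0.3369; e^(−0.34×5.5) = 0.1541
⟨φ⟩ = 0.53 × (0.3369 − 0.1541) / (0.34 × 2.3) = 0.53 × 0.2337 = 0.1239

0.124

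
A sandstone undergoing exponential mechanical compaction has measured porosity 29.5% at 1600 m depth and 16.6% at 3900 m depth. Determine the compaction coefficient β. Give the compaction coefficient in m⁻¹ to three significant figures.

Working in km (1 km = 1000 m; β in km⁻¹ = β in m⁻¹ × 1000):
Athy: phi(z) = phi₀ e^(−βz) ⇒ phi₁/phi₂ = e^{β(z₂−z₁)} ⇒ β = ln(phi₁/phi₂)/(z₂−z₁)
β = ln(0.295/0.166) / (3.9 − 1.6) = ln(1.777) / 2.3 = 0.5750 / 2.3 = 0.25 km⁻¹

0.000250 m⁻¹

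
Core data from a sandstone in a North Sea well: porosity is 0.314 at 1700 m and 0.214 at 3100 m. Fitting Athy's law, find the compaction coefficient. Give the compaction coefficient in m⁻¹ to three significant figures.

0.000274 m⁻¹

Working in km (1 km = 1000 m; c in km⁻¹ = c in m⁻¹ × 1000):
Athy: n(d) = n₀ e^(−cd) ⇒ n₁/n₂ = e^{c(d₂−d₁)} ⇒ c = ln(n₁/n₂)/(d₂−d₁)
c = ln(0.314/0.214) / (3.1 − 1.7) = ln(1.467) / 1.4 = 0.3834 / 1.4 = 0.2739 km⁻¹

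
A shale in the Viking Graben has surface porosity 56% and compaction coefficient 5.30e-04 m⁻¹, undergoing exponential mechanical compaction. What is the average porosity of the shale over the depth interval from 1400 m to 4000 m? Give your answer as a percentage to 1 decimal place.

Working in km (1 km = 1000 m; c in km⁻¹ = c in m⁻¹ × 1000):
⟨phi⟩ = (1/(Z₂−Z₁)) ∫ phi₀ e^(−cZ) dZ = phi₀·(e^(−c·Z₁) − e^(−c·Z₂)) / (c·(Z₂−Z₁))
e^(−0.53×1.4) = 0.4762; e^(−0.53×4) = 0.1200
⟨phi⟩ = 0.56 × (0.4762 − 0.1200) / (0.53 × 2.6) = 0.56 × 0.2584 = 0.1447

14.5%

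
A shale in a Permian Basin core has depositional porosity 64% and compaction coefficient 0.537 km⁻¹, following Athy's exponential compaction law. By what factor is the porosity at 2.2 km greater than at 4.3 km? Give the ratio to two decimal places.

3.09

n(Z₁)/n(Z₂) = e^(−β·Z₁)/e^(−β·Z₂) = e^{β(Z₂−Z₁)}
= exp(0.537 × 2.1) = exp(1.128) = 3.0885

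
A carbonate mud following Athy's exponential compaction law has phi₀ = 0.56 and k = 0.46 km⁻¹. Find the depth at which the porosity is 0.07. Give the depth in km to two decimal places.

Invert Athy's law: z = ln(phi₀/phi) / k
z = ln(0.56/0.07) / 0.46 = ln(8) / 0.46 = 2.0794 / 0.46 = 4.521 km

4.52 km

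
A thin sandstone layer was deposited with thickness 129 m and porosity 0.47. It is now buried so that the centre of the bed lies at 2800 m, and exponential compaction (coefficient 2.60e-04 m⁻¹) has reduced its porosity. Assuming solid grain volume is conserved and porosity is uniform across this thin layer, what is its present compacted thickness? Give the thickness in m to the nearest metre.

88 m

Working in km (1 km = 1000 m; c in km⁻¹ = c in m⁻¹ × 1000):
Porosity at 2.8 km: φ = 0.47·exp(−0.26×2.8) = 0.2270
Solid-volume conservation: h(1−φ) = h₀(1−φ₀) ⇒ h = h₀·(1−φ₀)/(1−φ)
h = 0.129 × (1 − 0.47)/(1 − 0.2270) = 0.129 × 0.6856 = 0.0884 km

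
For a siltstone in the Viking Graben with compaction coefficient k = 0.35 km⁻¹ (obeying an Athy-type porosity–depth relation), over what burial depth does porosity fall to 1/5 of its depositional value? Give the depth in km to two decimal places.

4.60 km

n/n₀ = 1/5 ⇒ exp(−k·d) = 1/5 ⇒ d = ln(5) / k
d = 1.6094 / 0.35 = 4.598 km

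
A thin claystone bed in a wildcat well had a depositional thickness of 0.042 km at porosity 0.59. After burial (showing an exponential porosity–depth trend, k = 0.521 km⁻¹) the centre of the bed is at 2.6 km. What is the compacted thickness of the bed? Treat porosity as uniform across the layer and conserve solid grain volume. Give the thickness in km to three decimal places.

Porosity at 2.6 km: φ = 0.59·exp(−0.521×2.6) = 0.1522
Solid-volume conservation: h(1−φ) = h₀(1−φ₀) ⇒ h = h₀·(1−φ₀)/(1−φ)
h = 0.042 × (1 − 0.59)/(1 − 0.1522) = 0.042 × 0.4836 = 0.0203 km

0.020 km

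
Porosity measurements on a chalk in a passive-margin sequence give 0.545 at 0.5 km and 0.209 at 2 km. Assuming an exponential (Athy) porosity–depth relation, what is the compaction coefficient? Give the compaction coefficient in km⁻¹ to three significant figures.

Athy: phi(Z) = phi₀ e^(−βZ) ⇒ phi₁/phi₂ = e^{β(Z₂−Z₁)} ⇒ β = ln(phi₁/phi₂)/(Z₂−Z₁)
β = ln(0.545/0.209) / (2 − 0.5) = ln(2.608) / 1.5 = 0.9585 / 1.5 = 0.639 km⁻¹

0.639 km⁻¹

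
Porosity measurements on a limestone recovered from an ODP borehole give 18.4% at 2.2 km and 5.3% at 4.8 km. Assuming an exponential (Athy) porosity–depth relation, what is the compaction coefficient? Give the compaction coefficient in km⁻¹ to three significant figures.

Athy: φ(d) = φ₀ e^(−kd) ⇒ φ₁/φ₂ = e^{k(d₂−d₁)} ⇒ k = ln(φ₁/φ₂)/(d₂−d₁)
k = ln(0.184/0.053) / (4.8 − 2.2) = ln(3.472) / 2.6 = 1.2446 / 2.6 = 0.4787 km⁻¹

0.479 km⁻¹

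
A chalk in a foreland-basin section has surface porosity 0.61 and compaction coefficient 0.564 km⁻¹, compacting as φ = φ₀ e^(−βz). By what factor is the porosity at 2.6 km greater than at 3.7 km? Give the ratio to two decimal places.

1.86

φ(z₁)/φ(z₂) = e^(−β·z₁)/e^(−β·z₂) = e^{β(z₂−z₁)}
= exp(0.564 × 1.1) = exp(0.6204) = 1.8597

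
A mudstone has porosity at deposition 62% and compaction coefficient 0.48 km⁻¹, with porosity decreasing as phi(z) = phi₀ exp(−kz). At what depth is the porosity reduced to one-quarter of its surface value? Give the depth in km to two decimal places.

2.89 km

phi/phi₀ = 1/4 ⇒ exp(−k·z) = 1/4 ⇒ z = ln(4) / k
z = 1.3863 / 0.48 = 2.888 km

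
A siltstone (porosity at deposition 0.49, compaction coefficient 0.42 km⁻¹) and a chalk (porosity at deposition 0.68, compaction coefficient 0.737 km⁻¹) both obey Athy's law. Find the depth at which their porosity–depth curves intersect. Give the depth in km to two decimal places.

1.03 km

Set phi₀ₐ e^(−βₐZ) = phi₀ᵦ e^(−βᵦZ) ⇒ ln(phi₀ₐ/phi₀ᵦ) = (βₐ − βᵦ)·Z
Z = ln(0.49/0.68) / (0.42 − 0.737) = -0.3277 / -0.317 = 1.034 km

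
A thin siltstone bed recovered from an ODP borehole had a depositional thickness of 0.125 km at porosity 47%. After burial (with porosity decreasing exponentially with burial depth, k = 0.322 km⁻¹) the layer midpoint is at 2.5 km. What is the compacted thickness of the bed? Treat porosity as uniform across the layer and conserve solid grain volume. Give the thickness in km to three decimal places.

0.084 km

Porosity at 2.5 km: phi = 0.47·exp(−0.322×2.5) = 0.2101
Solid-volume conservation: h(1−phi) = h₀(1−phi₀) ⇒ h = h₀·(1−phi₀)/(1−phi)
h = 0.125 × (1 − 0.47)/(1 − 0.2101) = 0.125 × 0.6710 = 0.0839 km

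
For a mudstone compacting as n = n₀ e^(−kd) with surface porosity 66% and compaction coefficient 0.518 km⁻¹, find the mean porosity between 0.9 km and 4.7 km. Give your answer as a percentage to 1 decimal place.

⟨n⟩ = (1/(d₂−d₁)) ∫ n₀ e^(−kd) dd = n₀·(e^(−k·d₁) − e^(−k·d₂)) / (k·(d₂−d₁))
e^(−0.518×0.9) = 0.6274; e^(−0.518×4.7) = 0.0876
⟨n⟩ = 0.66 × (0.6274 − 0.0876) / (0.518 × 3.8) = 0.66 × 0.2742 = 0.1810

18.1%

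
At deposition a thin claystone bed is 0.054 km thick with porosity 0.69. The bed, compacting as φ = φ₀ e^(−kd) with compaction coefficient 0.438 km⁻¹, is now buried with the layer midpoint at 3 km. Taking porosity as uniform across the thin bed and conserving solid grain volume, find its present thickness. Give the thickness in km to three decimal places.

0.021 km

Porosity at 3 km: φ = 0.69·exp(−0.438×3) = 0.1854
Solid-volume conservation: h(1−φ) = h₀(1−φ₀) ⇒ h = h₀·(1−φ₀)/(1−φ)
h = 0.054 × (1 − 0.69)/(1 − 0.1854) = 0.054 × 0.3806 = 0.0206 km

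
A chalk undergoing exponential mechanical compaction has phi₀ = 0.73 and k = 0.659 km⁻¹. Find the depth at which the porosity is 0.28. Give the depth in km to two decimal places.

Invert Athy's law: d = ln(phi₀/phi) / k
d = ln(0.73/0.28) / 0.659 = ln(2.607) / 0.659 = 0.9583 / 0.659 = 1.454 km

1.45 km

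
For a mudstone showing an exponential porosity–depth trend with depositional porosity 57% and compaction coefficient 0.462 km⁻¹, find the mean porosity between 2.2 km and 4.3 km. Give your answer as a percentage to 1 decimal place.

13.2%

⟨n⟩ = (1/(z₂−z₁)) ∫ n₀ e^(−kz) dz = n₀·(e^(−k·z₁) − e^(−k·z₂)) / (k·(z₂−z₁))
e^(−0.462×2.2) = 0.3619; e^(−0.462×4.3) = 0.1372
⟨n⟩ = 0.57 × (0.3619 − 0.1372) / (0.462 × 2.1) = 0.57 × 0.2316 = 0.1320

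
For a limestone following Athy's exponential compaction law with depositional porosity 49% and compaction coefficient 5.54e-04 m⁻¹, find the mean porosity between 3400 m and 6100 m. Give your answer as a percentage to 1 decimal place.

3.9%

Working in km (1 km = 1000 m; k in km⁻¹ = k in m⁻¹ × 1000):
⟨n⟩ = (1/(d₂−d₁)) ∫ n₀ e^(−kd) dd = n₀·(e^(−k·d₁) − e^(−k·d₂)) / (k·(d₂−d₁))
e^(−0.554×3.4) = 0.1520; e^(−0.554×6.1) = 0.0341
⟨n⟩ = 0.49 × (0.1520 − 0.0341) / (0.554 × 2.7) = 0.49 × 0.0789 = 0.0386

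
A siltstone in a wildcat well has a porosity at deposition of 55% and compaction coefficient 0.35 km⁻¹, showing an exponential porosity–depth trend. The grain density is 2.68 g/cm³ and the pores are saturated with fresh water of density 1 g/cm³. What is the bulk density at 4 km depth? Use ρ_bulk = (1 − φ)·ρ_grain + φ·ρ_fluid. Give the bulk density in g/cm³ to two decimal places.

2.45 g/cm³

Porosity at depth: n = 0.55·exp(−0.35×4) = 0.55×0.2466 = 0.1356
Bulk density: ρ_b = (1−n)ρ_g + n·ρ_f = 0.8644×2.68 + 0.1356×1
       = 2.317 + 0.136 = 2.452 g/cm³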